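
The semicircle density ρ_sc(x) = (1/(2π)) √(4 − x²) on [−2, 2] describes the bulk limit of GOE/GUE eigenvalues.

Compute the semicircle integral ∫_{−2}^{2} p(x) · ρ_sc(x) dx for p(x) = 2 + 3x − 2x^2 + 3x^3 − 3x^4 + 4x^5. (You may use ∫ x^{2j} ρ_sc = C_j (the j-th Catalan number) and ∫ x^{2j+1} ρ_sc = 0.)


Write p(x) = Σ a_i x^i, split into monomials and integrate each against ρ_sc separately.
Using ∫ x^{2j} ρ_sc = C_j = (1/(j+1)) C(2j, j) (Catalan numbers) and ∫ x^{2j+1} ρ_sc = 0 (odd monomials vanish by symmetry):
  i = 0 (even): a_0 · C_{0} = 2 · 1 = 2
  i = 1 (odd): ∫ x^1 ρ_sc = 0 (vanishes)
  i = 2 (even): a_2 · C_{1} = -2 · 1 = -2
  i = 3 (odd): ∫ x^3 ρ_sc = 0 (vanishes)
  i = 4 (even): a_4 · C_{2} = -3 · 2 = -6
  i = 5 (odd): ∫ x^5 ρ_sc = 0 (vanishes)

Summing the contributions: ∫_{−2}^{2} p(x) ρ_sc(x) dx = 2 + (-2) + (-6) = -6.


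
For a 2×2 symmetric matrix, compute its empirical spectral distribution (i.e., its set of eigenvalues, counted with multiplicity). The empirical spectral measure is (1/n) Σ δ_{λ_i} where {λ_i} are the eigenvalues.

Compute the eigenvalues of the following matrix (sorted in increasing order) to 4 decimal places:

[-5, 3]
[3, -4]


Since M is real symmetric, both eigenvalues are real; they are the roots of det(λI − M) = λ² − (tr M) λ + det M.
tr M = -5 + (-4) = -9.
det M = (-5)·(-4) − 3² = 20 − 9 = 11.
Characteristic polynomial: λ² + 9λ + 11 = 0.
Discriminant Δ = (tr M)² − 4·det M = 81 − 44 = 37; √Δ = 6.082763.
λ = (tr M ± √Δ)/2 = (-9 ± 6.082763)/2, giving (tr M − √Δ)/2 = -7.5414 and (tr M + √Δ)/2 = -1.4586.

Eigenvalues sorted in increasing order: [-7.5414, -1.4586].


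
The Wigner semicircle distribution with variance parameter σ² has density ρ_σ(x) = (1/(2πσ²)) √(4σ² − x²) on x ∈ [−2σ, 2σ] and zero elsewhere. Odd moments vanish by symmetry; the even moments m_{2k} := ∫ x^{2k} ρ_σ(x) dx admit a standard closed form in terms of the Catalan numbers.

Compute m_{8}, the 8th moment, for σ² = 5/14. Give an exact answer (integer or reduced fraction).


By the scaled semicircle moment identity, m_{2k} = σ^{2k} · C_k with k = 4.
C_4 = (1/(k+1)) · C(2k, k) = (1/5) · C(8, 4) = (1/5) · 70 = 14.
σ^{2k} = (σ²)^k = (5/14)^4 = 625/38416.

Therefore m_{8} = σ^{8} · C_4 = (625/38416) · 14 = 625/2744.


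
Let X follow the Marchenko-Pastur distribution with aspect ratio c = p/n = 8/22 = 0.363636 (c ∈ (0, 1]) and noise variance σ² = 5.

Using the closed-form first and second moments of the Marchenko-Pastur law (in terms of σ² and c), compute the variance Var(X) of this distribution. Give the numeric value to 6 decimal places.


Recall the MP moments m_1 = E[X] = σ² and m_2 = E[X²] = σ⁴ (1 + c).
m_1 = E[X] = σ² = 5, so m_1² = 25.
m_2 = E[X²] = σ⁴ (1 + c) = 25 · (1 + 0.363636) = 25 · 1.363636 = 34.090909.
(Note m_2 − m_1² simplifies to c · σ⁴ = 0.363636 · 25.)

Var(X) = m_2 − m_1² = 34.090909 − 25 = 9.090909.


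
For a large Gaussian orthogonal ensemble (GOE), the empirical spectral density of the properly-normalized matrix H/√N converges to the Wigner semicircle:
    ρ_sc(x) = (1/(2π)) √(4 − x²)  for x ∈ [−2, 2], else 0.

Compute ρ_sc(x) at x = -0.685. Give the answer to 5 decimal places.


ρ_sc(x) = (1/(2π)) √(4 − x²). With x = -0.685:
  4 − x² = 4 − (-0.685)² = 4 − 0.469225 = 3.530775.
  √(4 − x²) = 1.879036.
  1/(2π) = 0.159155.
  ρ_sc(-0.685) = 0.159155 · 1.879036 = 0.299058.

Rounded to 5 decimal places: ρ_sc(-0.685) ≈ 0.29906.


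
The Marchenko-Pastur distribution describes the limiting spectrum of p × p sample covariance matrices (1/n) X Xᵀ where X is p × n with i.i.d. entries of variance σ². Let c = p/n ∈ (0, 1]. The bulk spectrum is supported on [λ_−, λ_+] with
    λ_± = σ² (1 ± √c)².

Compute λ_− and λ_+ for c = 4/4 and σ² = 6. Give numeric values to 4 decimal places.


c = 4/4 = 1.000000; √c = 1.000000.
λ_− = σ² (1 − √c)² = 6 · (1 − 1.000000)² = 6 · (0.000000)² = 0.000000.
λ_+ = σ² (1 + √c)² = 6 · (1 + 1.000000)² = 6 · (2.000000)² = 24.000000.

Rounded to 4 decimal places: λ_− ≈ 0.0000, λ_+ ≈ 24.0000.


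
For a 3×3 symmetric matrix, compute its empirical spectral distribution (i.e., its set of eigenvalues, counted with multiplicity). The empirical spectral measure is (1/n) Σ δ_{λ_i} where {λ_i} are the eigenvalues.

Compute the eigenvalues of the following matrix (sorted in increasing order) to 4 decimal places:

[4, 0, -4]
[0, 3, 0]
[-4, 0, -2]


Since M is real symmetric, all three eigenvalues are real; they are the roots of det(λI − M) = λ³ − (tr M) λ² + s λ − det M, where s is the sum of the principal 2×2 minors.
tr M = 4 + 3 + (-2) = 5.
s = (4·3 − 0²) + (4·(-2) − (-4)²) + (3·(-2) − 0²) = 12 + (-24) + (-6) = -18.
det M (expand along row 1) = 4·(-6) − 0·0 + (-4)·12 = -72.
Characteristic polynomial: λ³ − 5λ² − 18λ + 72 = 0.
Substitute λ = y + (tr M)/3 = y + 1.666667 to remove the quadratic term: y³ + p·y + q = 0 with p = s − (tr M)²/3 = -26.333333 and q = −2(tr M)³/27 + (tr M)·s/3 − det M = 32.740741.
Three real roots ⇒ use the trigonometric (Viète) form: r = 2√(−p/3) = 5.925463, φ = arccos(3q/(p·r)) = arccos(-0.629480) = 2.251680 rad.
y_k = r·cos(φ/3 − 2πk/3) for k = 0, 1, 2 gives y = 4.333333, 1.333333, -5.666667.
λ_k = y_k + 1.666667 gives λ = 6.0000, 3.0000, -4.0000 (check: the sum is 5.0000 = tr M).

Eigenvalues sorted in increasing order: [-4.0000, 3.0000, 6.0000].


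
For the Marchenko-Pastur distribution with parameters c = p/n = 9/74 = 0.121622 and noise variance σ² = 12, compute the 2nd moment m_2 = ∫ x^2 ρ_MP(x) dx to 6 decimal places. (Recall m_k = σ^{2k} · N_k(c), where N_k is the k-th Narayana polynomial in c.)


E[X²] = σ⁴ (1 + c) (second MP moment). With σ² = 12 (so σ⁴ = 144) and c = 9/74 = 0.121622: E[X²] = 144 · (1 + 0.121622) = 144 · 1.121622.

So E[X^2] = 161.513514.


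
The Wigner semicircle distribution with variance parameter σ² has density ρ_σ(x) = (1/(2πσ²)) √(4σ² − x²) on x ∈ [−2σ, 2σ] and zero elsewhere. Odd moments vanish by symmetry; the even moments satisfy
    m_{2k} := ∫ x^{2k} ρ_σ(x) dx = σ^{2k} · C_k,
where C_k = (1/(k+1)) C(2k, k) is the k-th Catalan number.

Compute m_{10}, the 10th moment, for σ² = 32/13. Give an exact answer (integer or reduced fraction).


By the scaled semicircle moment identity, m_{2k} = σ^{2k} · C_k with k = 5.
C_5 = (1/(k+1)) · C(2k, k) = (1/6) · C(10, 5) = (1/6) · 252 = 42.
σ^{2k} = (σ²)^k = (32/13)^5 = 33554432/371293.

Therefore m_{10} = σ^{10} · C_5 = (33554432/371293) · 42 = 1409286144/371293.


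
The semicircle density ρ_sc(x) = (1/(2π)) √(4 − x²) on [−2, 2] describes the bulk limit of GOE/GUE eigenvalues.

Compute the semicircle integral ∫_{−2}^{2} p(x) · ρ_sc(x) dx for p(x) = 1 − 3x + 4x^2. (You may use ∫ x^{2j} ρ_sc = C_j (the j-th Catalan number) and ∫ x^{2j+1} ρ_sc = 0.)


Write p(x) = Σ a_i x^i, split into monomials and integrate each against ρ_sc separately.
Using ∫ x^{2j} ρ_sc = C_j = (1/(j+1)) C(2j, j) (Catalan numbers) and ∫ x^{2j+1} ρ_sc = 0 (odd monomials vanish by symmetry):
  i = 0 (even): a_0 · C_{0} = 1 · 1 = 1
  i = 1 (odd): ∫ x^1 ρ_sc = 0 (vanishes)
  i = 2 (even): a_2 · C_{1} = 4 · 1 = 4

Summing the contributions: ∫_{−2}^{2} p(x) ρ_sc(x) dx = 1 + 4 = 5.


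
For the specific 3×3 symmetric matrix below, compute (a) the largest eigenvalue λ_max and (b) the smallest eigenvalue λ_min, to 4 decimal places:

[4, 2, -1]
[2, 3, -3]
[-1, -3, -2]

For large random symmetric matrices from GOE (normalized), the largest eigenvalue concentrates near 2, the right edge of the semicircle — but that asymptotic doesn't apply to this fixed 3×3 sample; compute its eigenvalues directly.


Since M is real symmetric, all three eigenvalues are real; they are the roots of det(λI − M) = λ³ − (tr M) λ² + s λ − det M, where s is the sum of the principal 2×2 minors.
tr M = 4 + 3 + (-2) = 5.
s = (4·3 − 2²) + (4·(-2) − (-1)²) + (3·(-2) − (-3)²) = 8 + (-9) + (-15) = -16.
det M (expand along row 1) = 4·(-15) − 2·(-7) + (-1)·(-3) = -43.
Characteristic polynomial: λ³ − 5λ² − 16λ + 43 = 0.
Substitute λ = y + (tr M)/3 = y + 1.666667 to remove the quadratic term: y³ + p·y + q = 0 with p = s − (tr M)²/3 = -24.333333 and q = −2(tr M)³/27 + (tr M)·s/3 − det M = 7.074074.
Three real roots ⇒ use the trigonometric (Viète) form: r = 2√(−p/3) = 5.696002, φ = arccos(3q/(p·r)) = arccos(-0.153115) = 1.724516 rad.
y_k = r·cos(φ/3 − 2πk/3) for k = 0, 1, 2 gives y = 4.780541, 0.291736, -5.072276.
λ_k = y_k + 1.666667 gives λ = 6.4472, 1.9584, -3.4056 (check: the sum is 5.0000 = tr M).

Hence λ_max = 6.4472 and λ_min = -3.4056.


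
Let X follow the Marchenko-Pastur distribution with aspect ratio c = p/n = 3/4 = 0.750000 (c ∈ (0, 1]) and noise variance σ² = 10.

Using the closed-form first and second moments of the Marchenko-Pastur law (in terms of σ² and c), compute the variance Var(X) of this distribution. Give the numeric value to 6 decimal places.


Recall the MP moments m_1 = E[X] = σ² and m_2 = E[X²] = σ⁴ (1 + c).
m_1 = E[X] = σ² = 10, so m_1² = 100.
m_2 = E[X²] = σ⁴ (1 + c) = 100 · (1 + 0.750000) = 100 · 1.750000 = 175.000000.
(Note m_2 − m_1² simplifies to c · σ⁴ = 0.750000 · 100.)

Var(X) = m_2 − m_1² = 175.000000 − 100 = 75.000000.


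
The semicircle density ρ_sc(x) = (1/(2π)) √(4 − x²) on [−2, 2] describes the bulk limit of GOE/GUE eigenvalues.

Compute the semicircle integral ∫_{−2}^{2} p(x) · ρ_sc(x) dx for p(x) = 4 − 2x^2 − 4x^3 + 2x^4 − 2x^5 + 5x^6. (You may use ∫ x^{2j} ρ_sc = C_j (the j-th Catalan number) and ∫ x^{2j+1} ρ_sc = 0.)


Write p(x) = Σ a_i x^i, split into monomials and integrate each against ρ_sc separately.
Using ∫ x^{2j} ρ_sc = C_j = (1/(j+1)) C(2j, j) (Catalan numbers) and ∫ x^{2j+1} ρ_sc = 0 (odd monomials vanish by symmetry):
  i = 0 (even): a_0 · C_{0} = 4 · 1 = 4
  i = 2 (even): a_2 · C_{1} = -2 · 1 = -2
  i = 3 (odd): ∫ x^3 ρ_sc = 0 (vanishes)
  i = 4 (even): a_4 · C_{2} = 2 · 2 = 4
  i = 5 (odd): ∫ x^5 ρ_sc = 0 (vanishes)
  i = 6 (even): a_6 · C_{3} = 5 · 5 = 25

Summing the contributions: ∫_{−2}^{2} p(x) ρ_sc(x) dx = 4 + (-2) + 4 + 25 = 31.


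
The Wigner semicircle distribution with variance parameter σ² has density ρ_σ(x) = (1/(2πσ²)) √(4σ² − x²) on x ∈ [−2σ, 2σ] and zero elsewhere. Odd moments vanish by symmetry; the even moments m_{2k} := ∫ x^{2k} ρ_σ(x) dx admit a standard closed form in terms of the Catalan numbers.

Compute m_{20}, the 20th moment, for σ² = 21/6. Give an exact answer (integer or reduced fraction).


By the scaled semicircle moment identity, m_{2k} = σ^{2k} · C_k with k = 10.
C_10 = (1/(k+1)) · C(2k, k) = (1/11) · C(20, 10) = (1/11) · 184756 = 16796.
σ^{2k} = (σ²)^k = (21/6)^10 = 282475249/1024.

Therefore m_{20} = σ^{20} · C_10 = (282475249/1024) · 16796 = 1186113570551/256.


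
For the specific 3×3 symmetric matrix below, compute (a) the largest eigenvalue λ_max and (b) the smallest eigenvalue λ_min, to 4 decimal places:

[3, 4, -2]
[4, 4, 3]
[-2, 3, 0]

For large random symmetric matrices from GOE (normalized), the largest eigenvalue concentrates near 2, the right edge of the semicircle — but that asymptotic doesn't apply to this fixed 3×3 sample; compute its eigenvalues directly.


Since M is real symmetric, all three eigenvalues are real; they are the roots of det(λI − M) = λ³ − (tr M) λ² + s λ − det M, where s is the sum of the principal 2×2 minors.
tr M = 3 + 4 + 0 = 7.
s = (3·4 − 4²) + (3·0 − (-2)²) + (4·0 − 3²) = -4 + (-4) + (-9) = -17.
det M (expand along row 1) = 3·(-9) − 4·6 + (-2)·20 = -91.
Characteristic polynomial: λ³ − 7λ² − 17λ + 91 = 0.
Substitute λ = y + (tr M)/3 = y + 2.333333 to remove the quadratic term: y³ + p·y + q = 0 with p = s − (tr M)²/3 = -33.333333 and q = −2(tr M)³/27 + (tr M)·s/3 − det M = 25.925926.
Three real roots ⇒ use the trigonometric (Viète) form: r = 2√(−p/3) = 6.666667, φ = arccos(3q/(p·r)) = arccos(-0.350000) = 1.928367 rad.
y_k = r·cos(φ/3 − 2πk/3) for k = 0, 1, 2 gives y = 5.336180, 0.792722, -6.128902.
λ_k = y_k + 2.333333 gives λ = 7.6695, 3.1261, -3.7956 (check: the sum is 7.0000 = tr M).

Hence λ_max = 7.6695 and λ_min = -3.7956.


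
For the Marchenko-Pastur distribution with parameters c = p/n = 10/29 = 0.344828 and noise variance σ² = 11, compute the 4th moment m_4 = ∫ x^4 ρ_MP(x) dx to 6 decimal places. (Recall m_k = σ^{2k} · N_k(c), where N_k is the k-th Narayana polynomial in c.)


E[X⁴] = σ⁸ (1 + 6c + 6c² + c³) (fourth MP moment). With σ² = 11 (so σ⁸ = 14641) and c = 10/29 = 0.344828: E[X⁴] = 14641 · (1 + 6·0.344828 + 6·(0.344828)² + (0.344828)³) = 14641 · 3.823404.

So E[X^4] = 55978.457870.


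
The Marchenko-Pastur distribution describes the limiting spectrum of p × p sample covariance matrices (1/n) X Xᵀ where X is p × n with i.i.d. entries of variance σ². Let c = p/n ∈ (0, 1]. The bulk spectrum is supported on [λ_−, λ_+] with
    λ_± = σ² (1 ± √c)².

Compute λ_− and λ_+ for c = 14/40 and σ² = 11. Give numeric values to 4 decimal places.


c = 14/40 = 0.350000; √c = 0.591608.
λ_− = σ² (1 − √c)² = 11 · (1 − 0.591608)² = 11 · (0.408392)² = 1.834624.
λ_+ = σ² (1 + √c)² = 11 · (1 + 0.591608)² = 11 · (1.591608)² = 27.865376.

Rounded to 4 decimal places: λ_− ≈ 1.8346, λ_+ ≈ 27.8654.


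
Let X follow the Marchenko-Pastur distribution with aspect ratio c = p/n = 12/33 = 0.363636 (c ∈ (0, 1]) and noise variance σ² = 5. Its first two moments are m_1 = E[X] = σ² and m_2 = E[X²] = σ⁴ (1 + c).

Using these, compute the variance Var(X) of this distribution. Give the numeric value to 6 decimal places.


m_1 = E[X] = σ² = 5, so m_1² = 25.
m_2 = E[X²] = σ⁴ (1 + c) = 25 · (1 + 0.363636) = 25 · 1.363636 = 34.090909.
(Note m_2 − m_1² simplifies to c · σ⁴ = 0.363636 · 25.)

Var(X) = m_2 − m_1² = 34.090909 − 25 = 9.090909.


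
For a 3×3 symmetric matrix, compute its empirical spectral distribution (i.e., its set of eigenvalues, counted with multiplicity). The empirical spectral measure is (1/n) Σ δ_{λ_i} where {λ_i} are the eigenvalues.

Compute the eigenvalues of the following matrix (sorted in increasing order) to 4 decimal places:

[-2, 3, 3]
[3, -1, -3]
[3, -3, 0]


Since M is real symmetric, all three eigenvalues are real; they are the roots of det(λI − M) = λ³ − (tr M) λ² + s λ − det M, where s is the sum of the principal 2×2 minors.
tr M = -2 + (-1) + 0 = -3.
s = ((-2)·(-1) − 3²) + ((-2)·0 − 3²) + ((-1)·0 − (-3)²) = -7 + (-9) + (-9) = -25.
det M (expand along row 1) = (-2)·(-9) − 3·9 + 3·(-6) = -27.
Characteristic polynomial: λ³ + 3λ² − 25λ + 27 = 0.
Substitute λ = y + (tr M)/3 = y − 1.000000 to remove the quadratic term: y³ + p·y + q = 0 with p = s − (tr M)²/3 = -28.000000 and q = −2(tr M)³/27 + (tr M)·s/3 − det M = 54.000000.
Three real roots ⇒ use the trigonometric (Viète) form: r = 2√(−p/3) = 6.110101, φ = arccos(3q/(p·r)) = arccos(-0.946910) = 2.814280 rad.
y_k = r·cos(φ/3 − 2πk/3) for k = 0, 1, 2 gives y = 3.613066, 2.460705, -6.073771.
λ_k = y_k − 1.000000 gives λ = 2.6131, 1.4607, -7.0738 (check: the sum is -3.0000 = tr M).

Eigenvalues sorted in increasing order: [-7.0738, 1.4607, 2.6131].


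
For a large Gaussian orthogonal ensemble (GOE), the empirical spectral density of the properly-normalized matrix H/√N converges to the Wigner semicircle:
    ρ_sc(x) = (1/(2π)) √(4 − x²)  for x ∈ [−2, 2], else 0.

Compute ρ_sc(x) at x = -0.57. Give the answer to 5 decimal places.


ρ_sc(x) = (1/(2π)) √(4 − x²). With x = -0.57:
  4 − x² = 4 − (-0.57)² = 4 − 0.324900 = 3.675100.
  √(4 − x²) = 1.917055.
  1/(2π) = 0.159155.
  ρ_sc(-0.57) = 0.159155 · 1.917055 = 0.305109.

Rounded to 5 decimal places: ρ_sc(-0.57) ≈ 0.30511.


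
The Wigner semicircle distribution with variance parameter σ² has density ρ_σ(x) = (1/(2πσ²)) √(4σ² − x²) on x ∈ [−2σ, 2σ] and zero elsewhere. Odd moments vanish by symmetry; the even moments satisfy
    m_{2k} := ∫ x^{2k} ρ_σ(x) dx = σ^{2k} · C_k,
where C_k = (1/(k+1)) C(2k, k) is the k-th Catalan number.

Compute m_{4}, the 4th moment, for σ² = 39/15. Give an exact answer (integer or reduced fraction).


By the scaled semicircle moment identity, m_{2k} = σ^{2k} · C_k with k = 2.
C_2 = (1/(k+1)) · C(2k, k) = (1/3) · C(4, 2) = (1/3) · 6 = 2.
σ^{2k} = (σ²)^k = (39/15)^2 = 169/25.

Therefore m_{4} = σ^{4} · C_2 = (169/25) · 2 = 338/25.


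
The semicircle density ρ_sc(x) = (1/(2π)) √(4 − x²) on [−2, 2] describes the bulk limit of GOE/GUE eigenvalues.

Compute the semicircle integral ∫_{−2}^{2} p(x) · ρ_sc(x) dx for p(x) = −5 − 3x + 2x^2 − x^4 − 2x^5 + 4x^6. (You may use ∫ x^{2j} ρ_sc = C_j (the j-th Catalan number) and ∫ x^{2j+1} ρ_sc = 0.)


Write p(x) = Σ a_i x^i, split into monomials and integrate each against ρ_sc separately.
Using ∫ x^{2j} ρ_sc = C_j = (1/(j+1)) C(2j, j) (Catalan numbers) and ∫ x^{2j+1} ρ_sc = 0 (odd monomials vanish by symmetry):
  i = 0 (even): a_0 · C_{0} = -5 · 1 = -5
  i = 1 (odd): ∫ x^1 ρ_sc = 0 (vanishes)
  i = 2 (even): a_2 · C_{1} = 2 · 1 = 2
  i = 4 (even): a_4 · C_{2} = -1 · 2 = -2
  i = 5 (odd): ∫ x^5 ρ_sc = 0 (vanishes)
  i = 6 (even): a_6 · C_{3} = 4 · 5 = 20

Summing the contributions: ∫_{−2}^{2} p(x) ρ_sc(x) dx = (-5) + 2 + (-2) + 20 = 15.


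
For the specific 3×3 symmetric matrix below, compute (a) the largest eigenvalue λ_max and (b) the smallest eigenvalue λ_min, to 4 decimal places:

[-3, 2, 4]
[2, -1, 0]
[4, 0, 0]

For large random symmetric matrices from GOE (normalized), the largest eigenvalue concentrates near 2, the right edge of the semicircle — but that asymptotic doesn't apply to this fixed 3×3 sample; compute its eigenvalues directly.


Since M is real symmetric, all three eigenvalues are real; they are the roots of det(λI − M) = λ³ − (tr M) λ² + s λ − det M, where s is the sum of the principal 2×2 minors.
tr M = -3 + (-1) + 0 = -4.
s = ((-3)·(-1) − 2²) + ((-3)·0 − 4²) + ((-1)·0 − 0²) = -1 + (-16) + 0 = -17.
det M (expand along row 1) = (-3)·0 − 2·0 + 4·4 = 16.
Characteristic polynomial: λ³ + 4λ² − 17λ − 16 = 0.
Substitute λ = y + (tr M)/3 = y − 1.333333 to remove the quadratic term: y³ + p·y + q = 0 with p = s − (tr M)²/3 = -22.333333 and q = −2(tr M)³/27 + (tr M)·s/3 − det M = 11.407407.
Three real roots ⇒ use the trigonometric (Viète) form: r = 2√(−p/3) = 5.456902, φ = arccos(3q/(p·r)) = arccos(-0.280807) = 1.855432 rad.
y_k = r·cos(φ/3 − 2πk/3) for k = 0, 1, 2 gives y = 4.446078, 0.516966, -4.963044.
λ_k = y_k − 1.333333 gives λ = 3.1127, -0.8164, -6.2964 (check: the sum is -4.0000 = tr M).

Hence λ_max = 3.1127 and λ_min = -6.2964.


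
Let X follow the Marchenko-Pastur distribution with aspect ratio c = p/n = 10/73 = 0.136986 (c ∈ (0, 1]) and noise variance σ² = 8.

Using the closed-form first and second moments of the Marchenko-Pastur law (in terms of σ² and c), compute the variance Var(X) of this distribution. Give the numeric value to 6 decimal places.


Recall the MP moments m_1 = E[X] = σ² and m_2 = E[X²] = σ⁴ (1 + c).
m_1 = E[X] = σ² = 8, so m_1² = 64.
m_2 = E[X²] = σ⁴ (1 + c) = 64 · (1 + 0.136986) = 64 · 1.136986 = 72.767123.
(Note m_2 − m_1² simplifies to c · σ⁴ = 0.136986 · 64.)

Var(X) = m_2 − m_1² = 72.767123 − 64 = 8.767123.


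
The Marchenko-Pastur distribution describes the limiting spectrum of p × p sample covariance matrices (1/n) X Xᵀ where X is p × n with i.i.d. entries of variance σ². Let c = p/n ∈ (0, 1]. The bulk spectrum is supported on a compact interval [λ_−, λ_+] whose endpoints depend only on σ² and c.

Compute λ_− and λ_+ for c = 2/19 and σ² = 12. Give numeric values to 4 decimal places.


c = 2/19 = 0.105263; √c = 0.324443.
λ_− = σ² (1 − √c)² = 12 · (1 − 0.324443)² = 12 · (0.675557)² = 5.476530.
λ_+ = σ² (1 + √c)² = 12 · (1 + 0.324443)² = 12 · (1.324443)² = 21.049786.

Rounded to 4 decimal places: λ_− ≈ 5.4765, λ_+ ≈ 21.0498.


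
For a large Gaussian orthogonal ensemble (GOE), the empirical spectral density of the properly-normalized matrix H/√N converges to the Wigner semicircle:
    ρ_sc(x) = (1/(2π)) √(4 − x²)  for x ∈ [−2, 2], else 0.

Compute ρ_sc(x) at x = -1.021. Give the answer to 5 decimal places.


ρ_sc(x) = (1/(2π)) √(4 − x²). With x = -1.021:
  4 − x² = 4 − (-1.021)² = 4 − 1.042441 = 2.957559.
  √(4 − x²) = 1.719756.
  1/(2π) = 0.159155.
  ρ_sc(-1.021) = 0.159155 · 1.719756 = 0.273708.

Rounded to 5 decimal places: ρ_sc(-1.021) ≈ 0.27371.


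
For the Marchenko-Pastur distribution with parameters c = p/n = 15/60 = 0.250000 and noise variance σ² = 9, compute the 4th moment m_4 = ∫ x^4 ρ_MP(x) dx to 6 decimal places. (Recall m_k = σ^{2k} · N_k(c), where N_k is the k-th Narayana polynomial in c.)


E[X⁴] = σ⁸ (1 + 6c + 6c² + c³) (fourth MP moment). With σ² = 9 (so σ⁸ = 6561) and c = 15/60 = 0.250000: E[X⁴] = 6561 · (1 + 6·0.250000 + 6·(0.250000)² + (0.250000)³) = 6561 · 2.890625.

So E[X^4] = 18965.390625.


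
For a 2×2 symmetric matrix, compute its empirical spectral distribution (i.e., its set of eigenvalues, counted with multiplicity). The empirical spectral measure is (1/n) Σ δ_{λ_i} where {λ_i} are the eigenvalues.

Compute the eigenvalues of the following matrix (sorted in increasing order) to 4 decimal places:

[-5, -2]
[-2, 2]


Since M is real symmetric, both eigenvalues are real; they are the roots of det(λI − M) = λ² − (tr M) λ + det M.
tr M = -5 + 2 = -3.
det M = (-5)·2 − (-2)² = -10 − 4 = -14.
Characteristic polynomial: λ² + 3λ − 14 = 0.
Discriminant Δ = (tr M)² − 4·det M = 9 − (-56) = 65; √Δ = 8.062258.
λ = (tr M ± √Δ)/2 = (-3 ± 8.062258)/2, giving (tr M − √Δ)/2 = -5.5311 and (tr M + √Δ)/2 = 2.5311.

Eigenvalues sorted in increasing order: [-5.5311, 2.5311].


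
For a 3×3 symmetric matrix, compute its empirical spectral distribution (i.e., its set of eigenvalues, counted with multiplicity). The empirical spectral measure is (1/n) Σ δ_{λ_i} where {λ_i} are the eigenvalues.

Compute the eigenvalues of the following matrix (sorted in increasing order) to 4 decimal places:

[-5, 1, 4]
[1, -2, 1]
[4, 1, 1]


Since M is real symmetric, all three eigenvalues are real; they are the roots of det(λI − M) = λ³ − (tr M) λ² + s λ − det M, where s is the sum of the principal 2×2 minors.
tr M = -5 + (-2) + 1 = -6.
s = ((-5)·(-2) − 1²) + ((-5)·1 − 4²) + ((-2)·1 − 1²) = 9 + (-21) + (-3) = -15.
det M (expand along row 1) = (-5)·(-3) − 1·(-3) + 4·9 = 54.
Characteristic polynomial: λ³ + 6λ² − 15λ − 54 = 0.
Substitute λ = y + (tr M)/3 = y − 2.000000 to remove the quadratic term: y³ + p·y + q = 0 with p = s − (tr M)²/3 = -27.000000 and q = −2(tr M)³/27 + (tr M)·s/3 − det M = -8.000000.
Three real roots ⇒ use the trigonometric (Viète) form: r = 2√(−p/3) = 6.000000, φ = arccos(3q/(p·r)) = arccos(0.148148) = 1.422101 rad.
y_k = r·cos(φ/3 − 2πk/3) for k = 0, 1, 2 gives y = 5.338406, -0.297269, -5.041136.
λ_k = y_k − 2.000000 gives λ = 3.3384, -2.2973, -7.0411 (check: the sum is -6.0000 = tr M).

Eigenvalues sorted in increasing order: [-7.0411, -2.2973, 3.3384].


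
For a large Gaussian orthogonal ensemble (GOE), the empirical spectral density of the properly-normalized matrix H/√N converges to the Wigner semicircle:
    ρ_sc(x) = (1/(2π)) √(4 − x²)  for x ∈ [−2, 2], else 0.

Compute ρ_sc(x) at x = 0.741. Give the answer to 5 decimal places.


ρ_sc(x) = (1/(2π)) √(4 − x²). With x = 0.741:
  4 − x² = 4 − (0.741)² = 4 − 0.549081 = 3.450919.
  √(4 − x²) = 1.857665.
  1/(2π) = 0.159155.
  ρ_sc(0.741) = 0.159155 · 1.857665 = 0.295657.

Rounded to 5 decimal places: ρ_sc(0.741) ≈ 0.29566.


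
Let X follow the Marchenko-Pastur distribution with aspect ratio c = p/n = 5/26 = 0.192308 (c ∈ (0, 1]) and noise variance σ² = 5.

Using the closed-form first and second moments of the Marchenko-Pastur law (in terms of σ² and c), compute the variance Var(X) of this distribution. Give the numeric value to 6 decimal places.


Recall the MP moments m_1 = E[X] = σ² and m_2 = E[X²] = σ⁴ (1 + c).
m_1 = E[X] = σ² = 5, so m_1² = 25.
m_2 = E[X²] = σ⁴ (1 + c) = 25 · (1 + 0.192308) = 25 · 1.192308 = 29.807692.
(Note m_2 − m_1² simplifies to c · σ⁴ = 0.192308 · 25.)

Var(X) = m_2 − m_1² = 29.807692 − 25 = 4.807692.


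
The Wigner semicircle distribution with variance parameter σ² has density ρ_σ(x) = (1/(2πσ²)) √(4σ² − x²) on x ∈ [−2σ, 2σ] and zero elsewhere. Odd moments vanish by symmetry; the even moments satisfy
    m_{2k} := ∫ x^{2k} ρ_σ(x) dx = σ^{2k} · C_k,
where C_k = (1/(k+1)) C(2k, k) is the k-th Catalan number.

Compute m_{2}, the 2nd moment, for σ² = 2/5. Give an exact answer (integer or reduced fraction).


By the scaled semicircle moment identity, m_{2k} = σ^{2k} · C_k with k = 1.
C_1 = (1/(k+1)) · C(2k, k) = (1/2) · C(2, 1) = (1/2) · 2 = 1.
σ^{2k} = (σ²)^k = (2/5)^1 = 2/5.

Therefore m_{2} = σ^{2} · C_1 = (2/5) · 1 = 2/5.


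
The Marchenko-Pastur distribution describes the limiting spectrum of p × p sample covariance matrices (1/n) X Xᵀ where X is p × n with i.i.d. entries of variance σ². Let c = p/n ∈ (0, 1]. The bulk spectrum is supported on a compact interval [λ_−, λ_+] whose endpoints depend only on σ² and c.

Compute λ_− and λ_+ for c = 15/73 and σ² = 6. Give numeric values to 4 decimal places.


c = 15/73 = 0.205479; √c = 0.453298.
λ_− = σ² (1 − √c)² = 6 · (1 − 0.453298)² = 6 · (0.546702)² = 1.793296.
λ_+ = σ² (1 + √c)² = 6 · (1 + 0.453298)² = 6 · (1.453298)² = 12.672458.

Rounded to 4 decimal places: λ_− ≈ 1.7933, λ_+ ≈ 12.6725.


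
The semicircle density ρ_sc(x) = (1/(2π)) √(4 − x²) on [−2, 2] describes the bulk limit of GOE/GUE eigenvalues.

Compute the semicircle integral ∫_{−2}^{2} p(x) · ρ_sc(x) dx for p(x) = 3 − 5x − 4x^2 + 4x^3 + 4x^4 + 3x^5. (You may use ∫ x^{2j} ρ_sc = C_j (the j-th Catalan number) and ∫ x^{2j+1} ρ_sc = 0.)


Write p(x) = Σ a_i x^i, split into monomials and integrate each against ρ_sc separately.
Using ∫ x^{2j} ρ_sc = C_j = (1/(j+1)) C(2j, j) (Catalan numbers) and ∫ x^{2j+1} ρ_sc = 0 (odd monomials vanish by symmetry):
  i = 0 (even): a_0 · C_{0} = 3 · 1 = 3
  i = 1 (odd): ∫ x^1 ρ_sc = 0 (vanishes)
  i = 2 (even): a_2 · C_{1} = -4 · 1 = -4
  i = 3 (odd): ∫ x^3 ρ_sc = 0 (vanishes)
  i = 4 (even): a_4 · C_{2} = 4 · 2 = 8
  i = 5 (odd): ∫ x^5 ρ_sc = 0 (vanishes)

Summing the contributions: ∫_{−2}^{2} p(x) ρ_sc(x) dx = 3 + (-4) + 8 = 7.


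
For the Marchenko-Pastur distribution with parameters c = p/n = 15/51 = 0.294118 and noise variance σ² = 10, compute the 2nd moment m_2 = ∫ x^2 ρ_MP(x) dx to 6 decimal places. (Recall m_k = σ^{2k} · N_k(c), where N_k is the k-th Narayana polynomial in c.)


E[X²] = σ⁴ (1 + c) (second MP moment). With σ² = 10 (so σ⁴ = 100) and c = 15/51 = 0.294118: E[X²] = 100 · (1 + 0.294118) = 100 · 1.294118.

So E[X^2] = 129.411765.


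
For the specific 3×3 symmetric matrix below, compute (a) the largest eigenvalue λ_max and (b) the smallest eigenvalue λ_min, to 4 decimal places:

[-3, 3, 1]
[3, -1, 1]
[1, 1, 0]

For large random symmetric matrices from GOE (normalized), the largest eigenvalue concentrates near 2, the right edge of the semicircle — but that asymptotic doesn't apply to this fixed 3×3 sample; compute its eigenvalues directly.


Since M is real symmetric, all three eigenvalues are real; they are the roots of det(λI − M) = λ³ − (tr M) λ² + s λ − det M, where s is the sum of the principal 2×2 minors.
tr M = -3 + (-1) + 0 = -4.
s = ((-3)·(-1) − 3²) + ((-3)·0 − 1²) + ((-1)·0 − 1²) = -6 + (-1) + (-1) = -8.
det M (expand along row 1) = (-3)·(-1) − 3·(-1) + 1·4 = 10.
Characteristic polynomial: λ³ + 4λ² − 8λ − 10 = 0.
Substitute λ = y + (tr M)/3 = y − 1.333333 to remove the quadratic term: y³ + p·y + q = 0 with p = s − (tr M)²/3 = -13.333333 and q = −2(tr M)³/27 + (tr M)·s/3 − det M = 5.407407.
Three real roots ⇒ use the trigonometric (Viète) form: r = 2√(−p/3) = 4.216370, φ = arccos(3q/(p·r)) = arccos(-0.288558) = 1.863517 rad.
y_k = r·cos(φ/3 − 2πk/3) for k = 0, 1, 2 gives y = 3.428739, 0.410753, -3.839492.
λ_k = y_k − 1.333333 gives λ = 2.0954, -0.9226, -5.1728 (check: the sum is -4.0000 = tr M).

Hence λ_max = 2.0954 and λ_min = -5.1728.


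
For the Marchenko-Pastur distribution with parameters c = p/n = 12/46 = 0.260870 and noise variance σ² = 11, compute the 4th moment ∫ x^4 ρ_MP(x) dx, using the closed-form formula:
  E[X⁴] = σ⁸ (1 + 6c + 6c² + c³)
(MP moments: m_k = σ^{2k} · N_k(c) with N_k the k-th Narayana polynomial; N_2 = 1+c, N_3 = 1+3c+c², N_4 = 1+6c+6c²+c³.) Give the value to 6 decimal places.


E[X⁴] = σ⁸ (1 + 6c + 6c² + c³) (fourth MP moment). With σ² = 11 (so σ⁸ = 14641) and c = 12/46 = 0.260870: E[X⁴] = 14641 · (1 + 6·0.260870 + 6·(0.260870)² + (0.260870)³) = 14641 · 2.991288.

So E[X^4] = 43795.446289.


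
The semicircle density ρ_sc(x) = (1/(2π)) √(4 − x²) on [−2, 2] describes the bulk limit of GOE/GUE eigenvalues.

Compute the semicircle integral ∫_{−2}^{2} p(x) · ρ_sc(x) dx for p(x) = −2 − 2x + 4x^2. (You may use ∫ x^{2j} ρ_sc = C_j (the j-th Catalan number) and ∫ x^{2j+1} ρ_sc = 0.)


Write p(x) = Σ a_i x^i, split into monomials and integrate each against ρ_sc separately.
Using ∫ x^{2j} ρ_sc = C_j = (1/(j+1)) C(2j, j) (Catalan numbers) and ∫ x^{2j+1} ρ_sc = 0 (odd monomials vanish by symmetry):
  i = 0 (even): a_0 · C_{0} = -2 · 1 = -2
  i = 1 (odd): ∫ x^1 ρ_sc = 0 (vanishes)
  i = 2 (even): a_2 · C_{1} = 4 · 1 = 4

Summing the contributions: ∫_{−2}^{2} p(x) ρ_sc(x) dx = (-2) + 4 = 2.


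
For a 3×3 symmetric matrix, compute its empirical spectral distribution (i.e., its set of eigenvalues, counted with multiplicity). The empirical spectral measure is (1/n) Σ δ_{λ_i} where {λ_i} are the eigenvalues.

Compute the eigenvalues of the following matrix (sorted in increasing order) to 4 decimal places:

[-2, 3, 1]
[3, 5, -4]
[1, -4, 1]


Since M is real symmetric, all three eigenvalues are real; they are the roots of det(λI − M) = λ³ − (tr M) λ² + s λ − det M, where s is the sum of the principal 2×2 minors.
tr M = -2 + 5 + 1 = 4.
s = ((-2)·5 − 3²) + ((-2)·1 − 1²) + (5·1 − (-4)²) = -19 + (-3) + (-11) = -33.
det M (expand along row 1) = (-2)·(-11) − 3·7 + 1·(-17) = -16.
Characteristic polynomial: λ³ − 4λ² − 33λ + 16 = 0.
Substitute λ = y + (tr M)/3 = y + 1.333333 to remove the quadratic term: y³ + p·y + q = 0 with p = s − (tr M)²/3 = -38.333333 and q = −2(tr M)³/27 + (tr M)·s/3 − det M = -32.740741.
Three real roots ⇒ use the trigonometric (Viète) form: r = 2√(−p/3) = 7.149204, φ = arccos(3q/(p·r)) = arccos(0.358406) = 1.204236 rad.
y_k = r·cos(φ/3 − 2πk/3) for k = 0, 1, 2 gives y = 6.580915, -0.871366, -5.709549.
λ_k = y_k + 1.333333 gives λ = 7.9142, 0.4620, -4.3762 (check: the sum is 4.0000 = tr M).

Eigenvalues sorted in increasing order: [-4.3762, 0.4620, 7.9142].


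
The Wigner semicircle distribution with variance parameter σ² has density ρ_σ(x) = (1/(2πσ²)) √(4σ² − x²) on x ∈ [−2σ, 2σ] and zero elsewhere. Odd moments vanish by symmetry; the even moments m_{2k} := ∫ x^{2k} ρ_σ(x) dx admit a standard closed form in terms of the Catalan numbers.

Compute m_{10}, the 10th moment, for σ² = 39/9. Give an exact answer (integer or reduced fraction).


By the scaled semicircle moment identity, m_{2k} = σ^{2k} · C_k with k = 5.
C_5 = (1/(k+1)) · C(2k, k) = (1/6) · C(10, 5) = (1/6) · 252 = 42.
σ^{2k} = (σ²)^k = (39/9)^5 = 371293/243.

Therefore m_{10} = σ^{10} · C_5 = (371293/243) · 42 = 5198102/81.


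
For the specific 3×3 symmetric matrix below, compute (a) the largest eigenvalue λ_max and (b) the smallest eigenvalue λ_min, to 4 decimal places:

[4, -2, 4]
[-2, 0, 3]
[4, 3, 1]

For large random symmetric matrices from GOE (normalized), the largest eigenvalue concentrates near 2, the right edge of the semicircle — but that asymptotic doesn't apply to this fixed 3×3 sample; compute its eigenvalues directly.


Since M is real symmetric, all three eigenvalues are real; they are the roots of det(λI − M) = λ³ − (tr M) λ² + s λ − det M, where s is the sum of the principal 2×2 minors.
tr M = 4 + 0 + 1 = 5.
s = (4·0 − (-2)²) + (4·1 − 4²) + (0·1 − 3²) = -4 + (-12) + (-9) = -25.
det M (expand along row 1) = 4·(-9) − (-2)·(-14) + 4·(-6) = -88.
Characteristic polynomial: λ³ − 5λ² − 25λ + 88 = 0.
Substitute λ = y + (tr M)/3 = y + 1.666667 to remove the quadratic term: y³ + p·y + q = 0 with p = s − (tr M)²/3 = -33.333333 and q = −2(tr M)³/27 + (tr M)·s/3 − det M = 37.074074.
Three real roots ⇒ use the trigonometric (Viète) form: r = 2√(−p/3) = 6.666667, φ = arccos(3q/(p·r)) = arccos(-0.500500) = 2.094973 rad.
y_k = r·cos(φ/3 − 2πk/3) for k = 0, 1, 2 gives y = 5.106138, 1.158918, -6.265056.
λ_k = y_k + 1.666667 gives λ = 6.7728, 2.8256, -4.5984 (check: the sum is 5.0000 = tr M).

Hence λ_max = 6.7728 and λ_min = -4.5984.


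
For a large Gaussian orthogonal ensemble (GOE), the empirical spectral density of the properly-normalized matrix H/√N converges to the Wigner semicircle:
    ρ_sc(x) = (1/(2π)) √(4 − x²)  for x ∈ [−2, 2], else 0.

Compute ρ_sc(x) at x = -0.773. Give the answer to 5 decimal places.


ρ_sc(x) = (1/(2π)) √(4 − x²). With x = -0.773:
  4 − x² = 4 − (-0.773)² = 4 − 0.597529 = 3.402471.
  √(4 − x²) = 1.844579.
  1/(2π) = 0.159155.
  ρ_sc(-0.773) = 0.159155 · 1.844579 = 0.293574.

Rounded to 5 decimal places: ρ_sc(-0.773) ≈ 0.29357.


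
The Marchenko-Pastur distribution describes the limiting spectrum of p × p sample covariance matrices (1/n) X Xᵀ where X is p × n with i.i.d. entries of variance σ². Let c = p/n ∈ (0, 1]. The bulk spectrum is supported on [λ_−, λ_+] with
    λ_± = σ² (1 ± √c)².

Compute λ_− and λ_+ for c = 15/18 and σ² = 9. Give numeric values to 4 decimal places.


c = 15/18 = 0.833333; √c = 0.912871.
λ_− = σ² (1 − √c)² = 9 · (1 − 0.912871)² = 9 · (0.087129)² = 0.068323.
λ_+ = σ² (1 + √c)² = 9 · (1 + 0.912871)² = 9 · (1.912871)² = 32.931677.

Rounded to 4 decimal places: λ_− ≈ 0.0683, λ_+ ≈ 32.9317.


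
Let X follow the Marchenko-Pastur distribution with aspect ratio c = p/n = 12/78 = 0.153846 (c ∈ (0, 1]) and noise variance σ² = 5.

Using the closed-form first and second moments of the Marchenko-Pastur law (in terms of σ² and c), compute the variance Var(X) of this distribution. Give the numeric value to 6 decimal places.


Recall the MP moments m_1 = E[X] = σ² and m_2 = E[X²] = σ⁴ (1 + c).
m_1 = E[X] = σ² = 5, so m_1² = 25.
m_2 = E[X²] = σ⁴ (1 + c) = 25 · (1 + 0.153846) = 25 · 1.153846 = 28.846154.
(Note m_2 − m_1² simplifies to c · σ⁴ = 0.153846 · 25.)

Var(X) = m_2 − m_1² = 28.846154 − 25 = 3.846154.


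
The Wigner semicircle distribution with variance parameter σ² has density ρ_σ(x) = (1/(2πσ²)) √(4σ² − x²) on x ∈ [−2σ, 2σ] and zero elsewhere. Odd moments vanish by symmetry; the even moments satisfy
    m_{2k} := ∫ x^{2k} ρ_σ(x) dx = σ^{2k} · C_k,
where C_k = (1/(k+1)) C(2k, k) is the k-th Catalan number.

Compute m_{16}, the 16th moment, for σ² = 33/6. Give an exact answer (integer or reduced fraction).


By the scaled semicircle moment identity, m_{2k} = σ^{2k} · C_k with k = 8.
C_8 = (1/(k+1)) · C(2k, k) = (1/9) · C(16, 8) = (1/9) · 12870 = 1430.
σ^{2k} = (σ²)^k = (33/6)^8 = 214358881/256.

Therefore m_{16} = σ^{16} · C_8 = (214358881/256) · 1430 = 153266599915/128.


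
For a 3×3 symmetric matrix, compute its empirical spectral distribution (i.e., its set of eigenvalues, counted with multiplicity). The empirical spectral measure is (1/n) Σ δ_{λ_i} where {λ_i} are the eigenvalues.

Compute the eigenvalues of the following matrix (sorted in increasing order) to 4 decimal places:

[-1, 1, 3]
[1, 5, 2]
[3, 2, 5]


Since M is real symmetric, all three eigenvalues are real; they are the roots of det(λI − M) = λ³ − (tr M) λ² + s λ − det M, where s is the sum of the principal 2×2 minors.
tr M = -1 + 5 + 5 = 9.
s = ((-1)·5 − 1²) + ((-1)·5 − 3²) + (5·5 − 2²) = -6 + (-14) + 21 = 1.
det M (expand along row 1) = (-1)·21 − 1·(-1) + 3·(-13) = -59.
Characteristic polynomial: λ³ − 9λ² + λ + 59 = 0.
Substitute λ = y + (tr M)/3 = y + 3.000000 to remove the quadratic term: y³ + p·y + q = 0 with p = s − (tr M)²/3 = -26.000000 and q = −2(tr M)³/27 + (tr M)·s/3 − det M = 8.000000.
Three real roots ⇒ use the trigonometric (Viète) form: r = 2√(−p/3) = 5.887841, φ = arccos(3q/(p·r)) = arccos(-0.156777) = 1.728223 rad.
y_k = r·cos(φ/3 − 2πk/3) for k = 0, 1, 2 gives y = 4.937588, 0.308825, -5.246413.
λ_k = y_k + 3.000000 gives λ = 7.9376, 3.3088, -2.2464 (check: the sum is 9.0000 = tr M).

Eigenvalues sorted in increasing order: [-2.2464, 3.3088, 7.9376].


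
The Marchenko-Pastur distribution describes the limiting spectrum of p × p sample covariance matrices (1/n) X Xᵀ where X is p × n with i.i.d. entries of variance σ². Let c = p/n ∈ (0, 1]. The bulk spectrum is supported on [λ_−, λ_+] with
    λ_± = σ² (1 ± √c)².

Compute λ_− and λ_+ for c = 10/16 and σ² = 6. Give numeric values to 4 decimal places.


c = 10/16 = 0.625000; √c = 0.790569.
λ_− = σ² (1 − √c)² = 6 · (1 − 0.790569)² = 6 · (0.209431)² = 0.263167.
λ_+ = σ² (1 + √c)² = 6 · (1 + 0.790569)² = 6 · (1.790569)² = 19.236833.

Rounded to 4 decimal places: λ_− ≈ 0.2632, λ_+ ≈ 19.2368.


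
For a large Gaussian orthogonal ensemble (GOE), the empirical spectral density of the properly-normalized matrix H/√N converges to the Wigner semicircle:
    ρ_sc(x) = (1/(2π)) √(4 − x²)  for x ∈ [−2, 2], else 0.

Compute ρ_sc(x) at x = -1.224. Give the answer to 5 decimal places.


ρ_sc(x) = (1/(2π)) √(4 − x²). With x = -1.224:
  4 − x² = 4 − (-1.224)² = 4 − 1.498176 = 2.501824.
  √(4 − x²) = 1.581716.
  1/(2π) = 0.159155.
  ρ_sc(-1.224) = 0.159155 · 1.581716 = 0.251738.

Rounded to 5 decimal places: ρ_sc(-1.224) ≈ 0.25174.


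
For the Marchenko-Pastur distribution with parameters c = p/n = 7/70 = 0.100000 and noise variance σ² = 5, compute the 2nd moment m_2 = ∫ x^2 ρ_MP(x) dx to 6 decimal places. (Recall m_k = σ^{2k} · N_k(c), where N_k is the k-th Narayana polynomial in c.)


E[X²] = σ⁴ (1 + c) (second MP moment). With σ² = 5 (so σ⁴ = 25) and c = 7/70 = 0.100000: E[X²] = 25 · (1 + 0.100000) = 25 · 1.100000.

So E[X^2] = 27.500000.


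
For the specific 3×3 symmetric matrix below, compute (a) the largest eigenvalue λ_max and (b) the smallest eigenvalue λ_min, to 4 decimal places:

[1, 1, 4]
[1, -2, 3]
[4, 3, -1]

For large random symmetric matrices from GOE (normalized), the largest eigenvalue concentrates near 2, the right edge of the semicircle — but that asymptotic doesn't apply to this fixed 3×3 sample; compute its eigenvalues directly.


Since M is real symmetric, all three eigenvalues are real; they are the roots of det(λI − M) = λ³ − (tr M) λ² + s λ − det M, where s is the sum of the principal 2×2 minors.
tr M = 1 + (-2) + (-1) = -2.
s = (1·(-2) − 1²) + (1·(-1) − 4²) + ((-2)·(-1) − 3²) = -3 + (-17) + (-7) = -27.
det M (expand along row 1) = 1·(-7) − 1·(-13) + 4·11 = 50.
Characteristic polynomial: λ³ + 2λ² − 27λ − 50 = 0.
Substitute λ = y + (tr M)/3 = y − 0.666667 to remove the quadratic term: y³ + p·y + q = 0 with p = s − (tr M)²/3 = -28.333333 and q = −2(tr M)³/27 + (tr M)·s/3 − det M = -31.407407.
Three real roots ⇒ use the trigonometric (Viète) form: r = 2√(−p/3) = 6.146363, φ = arccos(3q/(p·r)) = arccos(0.541050) = 0.999111 rad.
y_k = r·cos(φ/3 − 2πk/3) for k = 0, 1, 2 gives y = 5.808644, -1.164186, -4.644458.
λ_k = y_k − 0.666667 gives λ = 5.1420, -1.8309, -5.3111 (check: the sum is -2.0000 = tr M).

Hence λ_max = 5.1420 and λ_min = -5.3111.
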